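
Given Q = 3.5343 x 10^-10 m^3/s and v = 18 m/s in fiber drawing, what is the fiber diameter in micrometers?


Cross-sectional area from continuity:
  A = Q / v = 3.5343 x 10^-10 / 18 = 1.9635 x 10^-11 m^2
Diameter from circular cross-section:
  d = sqrt(4A / pi) * 10^6 (m -> um)
  d = sqrt(4 * 1.9635 x 10^-11 / pi) * 10^6 = 5.0 um

5.0 um


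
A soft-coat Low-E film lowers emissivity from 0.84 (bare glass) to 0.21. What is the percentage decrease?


Percentage reduction = (1 - coated/uncoated) * 100
  Ratio = 0.21 / 0.84 = 0.25
  Reduction = (1 - 0.25) * 100 = 75.0%

75.0%


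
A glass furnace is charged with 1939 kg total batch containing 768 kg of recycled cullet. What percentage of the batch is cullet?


Cullet ratio = (cullet mass / total batch mass) * 100
  Ratio = 768 / 1939 * 100 = 39.61%

39.61%


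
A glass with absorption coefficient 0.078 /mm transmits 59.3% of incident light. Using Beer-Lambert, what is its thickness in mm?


Rearrange T = exp(-alpha * thickness):
  thickness = -ln(T) / alpha
  T = 59.3/100 = 0.593
  ln(T) = -0.52256
  -ln(T) = 0.52256
  thickness = 0.52256 / 0.078 = 6.7 mm

6.7 mm


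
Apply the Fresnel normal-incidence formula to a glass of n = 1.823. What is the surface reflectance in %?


Fresnel reflectance at normal incidence:
  R = ((n - 1)/(n + 1))^2
  (n - 1)/(n + 1) = (1.823 - 1)/(1.823 + 1) = 0.291534
  R = 0.291534^2 = 0.0849921
  R(%) = 0.0849921 * 100 = 8.499%

8.499%


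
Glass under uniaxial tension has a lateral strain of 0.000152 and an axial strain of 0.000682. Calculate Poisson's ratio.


Poisson's ratio: nu = lateral strain / axial strain
  nu = 0.000152 / 0.000682 = 0.2229

0.2229


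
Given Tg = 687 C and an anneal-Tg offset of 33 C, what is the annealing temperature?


The annealing temperature is Tg plus the offset:
  T_anneal = 687 + 33 = 720 C

720 C


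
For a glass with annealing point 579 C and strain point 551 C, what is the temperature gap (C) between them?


Gap = T_anneal - T_strain:
  gap = 579 - 551 = 28 C

28 C


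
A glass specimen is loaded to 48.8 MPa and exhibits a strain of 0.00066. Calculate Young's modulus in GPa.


Young's modulus: E = stress / strain
  E = 48.8 MPa / 0.00066 = 73939.39 MPa
Convert to GPa: 73939.39 / 1000 = 73.94 GPa

73.94 GPa


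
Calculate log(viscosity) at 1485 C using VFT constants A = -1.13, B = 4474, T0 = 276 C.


VFT equation: log(eta) = A + B / (T - T0)
  T - T0 = 1485 - 276 = 1209
  B / (T - T0) = 4474 / 1209 = 3.701
  log(eta) = -1.13 + 3.701 = 2.571

2.571


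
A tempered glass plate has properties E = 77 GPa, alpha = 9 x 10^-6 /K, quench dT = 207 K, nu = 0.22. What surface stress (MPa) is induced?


Tempering stress: sigma = E * alpha * dT / (1 - nu)
  E (MPa) = 77 * 1000 = 77000
  Numerator = 77000 * (9 x 10^-6) * 207 = 143.451
  Denominator = 1 - 0.22 = 0.78
  sigma = 143.451 / 0.78 = 183.9 MPa

183.9 MPa


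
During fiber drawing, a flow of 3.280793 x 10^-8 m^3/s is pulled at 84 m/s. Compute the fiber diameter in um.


Cross-sectional area from continuity:
  A = Q / v = 3.280793 x 10^-8 / 84 = 3.905706 x 10^-10 m^2
Diameter from circular cross-section:
  d = sqrt(4A / pi) * 10^6 (m -> um)
  d = sqrt(4 * 3.905706 x 10^-10 / pi) * 10^6 = 22.3 um

22.3 um


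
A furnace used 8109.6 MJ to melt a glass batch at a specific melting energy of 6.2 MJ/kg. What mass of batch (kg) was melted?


Rearrange E = m * s for m:
  m = E / s
  m = 8109.6 / 6.2 = 1308.0 kg

1308.0 kg


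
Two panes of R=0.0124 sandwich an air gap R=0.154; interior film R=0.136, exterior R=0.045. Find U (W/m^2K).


Total thermal resistance (series):
  R_total = R_in + R_glass + R_air + R_glass + R_out
  R_total = 0.136 + 0.0124 + 0.154 + 0.0124 + 0.045 = 0.3598 m^2K/W
U-value = 1 / R_total = 1 / 0.3598 = 2.779 W/m^2K

2.779 W/m^2K


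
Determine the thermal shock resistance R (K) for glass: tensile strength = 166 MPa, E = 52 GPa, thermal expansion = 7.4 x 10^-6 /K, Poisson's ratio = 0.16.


Thermal shock resistance: R = sigma * (1 - nu) / (E * alpha)
  Numerator = 166 * (1 - 0.16) = 139.44
  Denominator = 52 * 1000 * (7.4 x 10^-6) = 0.3848
  R = 139.44 / 0.3848 = 362.4 K

362.4 K


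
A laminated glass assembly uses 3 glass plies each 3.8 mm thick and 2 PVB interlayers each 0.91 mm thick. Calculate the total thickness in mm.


Total thickness = glass contribution + PVB contribution
  Glass: 3 * 3.8 = 11.4 mm
  PVB: 2 * 0.91 = 1.82 mm
  Total = 11.4 + 1.82 = 13.22 mm

13.22 mm


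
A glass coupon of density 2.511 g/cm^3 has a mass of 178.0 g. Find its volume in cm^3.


Rearrange rho = m / V:
  V = m / rho
  V = 178.0 / 2.511 = 70.888 cm^3

70.888 cm^3


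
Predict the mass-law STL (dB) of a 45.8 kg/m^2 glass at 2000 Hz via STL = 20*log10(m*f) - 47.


Mass law: STL = 20 * log10(m * f) - 47
  m * f = 45.8 * 2000 = 91600
  log10(91600) = 4.9619
  STL = 20 * 4.9619 - 47 = 99.238 - 47 = 52.2 dB

52.2 dB


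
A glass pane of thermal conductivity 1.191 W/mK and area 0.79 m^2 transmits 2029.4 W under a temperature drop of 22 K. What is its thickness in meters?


Fourier's law: t = k * A * dT / Q
  t = 1.191 * 0.79 * 22 / 2029.4
  t = 20.69958 / 2029.4 = 0.0102 m

0.0102 m


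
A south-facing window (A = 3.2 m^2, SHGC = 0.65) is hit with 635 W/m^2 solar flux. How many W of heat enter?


Solar heat gain: Q = Area * SHGC * Irradiance
  Q = 3.2 * 0.65 * 635 = 1320.8 W

1320.8 W


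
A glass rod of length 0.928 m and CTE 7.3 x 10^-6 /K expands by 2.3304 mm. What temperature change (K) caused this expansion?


Rearrange dL = alpha * L0 * dT for dT:
  dT = dL / (alpha * L0)
  dL (m) = 2.3304 / 1000 = 0.0023304
  dT = 0.0023304 / ((7.3 x 10^-6) * 0.928) = 344.0 K

344.0 K


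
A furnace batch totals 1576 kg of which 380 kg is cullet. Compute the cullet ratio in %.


Cullet ratio = (cullet mass / total batch mass) * 100
  Ratio = 380 / 1576 * 100 = 24.11%

24.11%


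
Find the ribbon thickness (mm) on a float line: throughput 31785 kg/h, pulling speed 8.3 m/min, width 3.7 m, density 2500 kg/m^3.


Ribbon cross-section from mass balance:
  Volume rate = throughput / density = 31785 / 2500 = 12.714 m^3/h
  thickness = volume rate / (speed * 60 * width), i.e.
  thickness = throughput / (60 * speed * width * density) * 1000
  thickness = 31785 / (60 * 8.3 * 3.7 * 2500) * 1000 = 6.9 mm

6.9 mm


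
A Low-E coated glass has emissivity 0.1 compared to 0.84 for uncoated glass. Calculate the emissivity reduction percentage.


Percentage reduction = (1 - coated/uncoated) * 100
  Ratio = 0.1 / 0.84 = 0.119
  Reduction = (1 - 0.119) * 100 = 88.1%

88.1%


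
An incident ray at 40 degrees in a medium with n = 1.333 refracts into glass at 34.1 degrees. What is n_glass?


Apply Snell's law: n1 * sin(theta1) = n2 * sin(theta2)
  n2 = n1 * sin(theta1) / sin(theta2)
  sin(40) = 0.642788
  sin(34.1) = 0.560639
  n2 = 1.333 * 0.642788 / 0.560639 = 1.5283

1.5283


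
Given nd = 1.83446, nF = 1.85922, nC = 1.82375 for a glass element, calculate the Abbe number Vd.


Abbe number formula: Vd = (nd - 1) / (nF - nC)
  nd - 1 = 1.83446 - 1 = 0.83446
  nF - nC = 1.85922 - 1.82375 = 0.03547
  Vd = 0.83446 / 0.03547 = 23.53

23.53


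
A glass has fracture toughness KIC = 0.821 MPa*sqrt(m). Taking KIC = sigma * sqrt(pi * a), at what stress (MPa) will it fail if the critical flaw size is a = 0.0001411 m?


Rearrange KIC = sigma * sqrt(pi * a):
  sigma = KIC / sqrt(pi * a)
  sqrt(pi * 0.0001411) = 0.021054
  sigma = 0.821 / 0.021054 = 38.99 MPa

38.99 MPa


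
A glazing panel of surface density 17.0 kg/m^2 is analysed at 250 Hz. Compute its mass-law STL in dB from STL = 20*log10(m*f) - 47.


Mass law: STL = 20 * log10(m * f) - 47
  m * f = 17.0 * 250 = 4250
  log10(4250) = 3.62839
  STL = 20 * 3.62839 - 47 = 72.5678 - 47 = 25.6 dB

25.6 dB


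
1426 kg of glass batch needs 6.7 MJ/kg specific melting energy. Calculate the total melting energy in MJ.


Total energy = mass * specific energy
  E = 1426 * 6.7 = 9554.2 MJ

9554.2 MJ


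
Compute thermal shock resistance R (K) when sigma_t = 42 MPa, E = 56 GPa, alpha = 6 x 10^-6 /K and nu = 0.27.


Thermal shock resistance: R = sigma * (1 - nu) / (E * alpha)
  Numerator = 42 * (1 - 0.27) = 30.66
  Denominator = 56 * 1000 * (6 x 10^-6) = 0.336
  R = 30.66 / 0.336 = 91.2 K

91.2 K


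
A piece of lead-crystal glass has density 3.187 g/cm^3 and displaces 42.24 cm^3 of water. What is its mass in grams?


Rearrange rho = m / V:
  m = rho * V
  m = 3.187 * 42.24 = 134.619 g

134.619 g


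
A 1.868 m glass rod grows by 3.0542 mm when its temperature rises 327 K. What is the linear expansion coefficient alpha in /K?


Rearrange dL = alpha * L0 * dT for alpha:
  alpha = dL / (L0 * dT)
  alpha = (3.0542 / 1000) / (1.868 * 327) = 0.000005 /K = 5 x 10^-6 /K

5 x 10^-6 /K


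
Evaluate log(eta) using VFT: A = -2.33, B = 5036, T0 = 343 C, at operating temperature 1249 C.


VFT equation: log(eta) = A + B / (T - T0)
  T - T0 = 1249 - 343 = 906
  B / (T - T0) = 5036 / 906 = 5.558
  log(eta) = -2.33 + 5.558 = 3.228

3.228


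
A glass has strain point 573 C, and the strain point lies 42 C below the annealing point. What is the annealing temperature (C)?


T_anneal = T_strain + gap:
  T_anneal = 573 + 42 = 615 C

615 C


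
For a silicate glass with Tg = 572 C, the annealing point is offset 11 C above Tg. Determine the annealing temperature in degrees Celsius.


The annealing temperature is Tg plus the offset:
  T_anneal = 572 + 11 = 583 C

583 C


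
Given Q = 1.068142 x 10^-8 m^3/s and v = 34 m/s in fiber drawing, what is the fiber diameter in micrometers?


Cross-sectional area from continuity:
  A = Q / v = 1.068142 x 10^-8 / 34 = 3.141594 x 10^-10 m^2
Diameter from circular cross-section:
  d = sqrt(4A / pi) * 10^6 (m -> um)
  d = sqrt(4 * 3.141594 x 10^-10 / pi) * 10^6 = 20.0 um

20.0 um


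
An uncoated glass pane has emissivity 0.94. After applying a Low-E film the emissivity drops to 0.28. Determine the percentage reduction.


Percentage reduction = (1 - coated/uncoated) * 100
  Ratio = 0.28 / 0.94 = 0.2979
  Reduction = (1 - 0.2979) * 100 = 70.2%

70.2%


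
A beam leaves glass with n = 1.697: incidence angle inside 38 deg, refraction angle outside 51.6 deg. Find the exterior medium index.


Apply Snell's law: n1 * sin(theta1) = n2 * sin(theta2)
  n2 = n1 * sin(theta1) / sin(theta2)
  sin(38) = 0.615661
  sin(51.6) = 0.783693
  n2 = 1.697 * 0.615661 / 0.783693 = 1.3331

1.3331


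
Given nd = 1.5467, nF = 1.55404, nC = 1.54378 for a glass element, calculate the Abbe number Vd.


Abbe number formula: Vd = (nd - 1) / (nF - nC)
  nd - 1 = 1.5467 - 1 = 0.5467
  nF - nC = 1.55404 - 1.54378 = 0.01026
  Vd = 0.5467 / 0.01026 = 53.28

53.28


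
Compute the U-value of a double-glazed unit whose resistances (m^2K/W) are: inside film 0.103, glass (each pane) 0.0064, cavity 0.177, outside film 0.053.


Total thermal resistance (series):
  R_total = R_in + R_glass + R_air + R_glass + R_out
  R_total = 0.103 + 0.0064 + 0.177 + 0.0064 + 0.053 = 0.3458 m^2K/W
U-value = 1 / R_total = 1 / 0.3458 = 2.892 W/m^2K

2.892 W/m^2K


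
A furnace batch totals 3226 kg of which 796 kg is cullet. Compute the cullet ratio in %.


Cullet ratio = (cullet mass / total batch mass) * 100
  Ratio = 796 / 3226 * 100 = 24.67%

24.67%


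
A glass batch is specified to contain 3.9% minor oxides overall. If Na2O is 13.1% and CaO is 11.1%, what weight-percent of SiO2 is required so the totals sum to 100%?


Known pieces sum to 100%:
  SiO2 = 100 - (others + Na2O + CaO)
  SiO2 = 100 - (3.9 + 13.1 + 11.1) = 71.9%

71.9%


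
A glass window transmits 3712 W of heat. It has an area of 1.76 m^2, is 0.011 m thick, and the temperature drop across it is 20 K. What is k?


Fourier's law rearranged: k = Q * t / (A * dT)
  Numerator = 3712 * 0.011 = 40.832
  Denominator = 1.76 * 20 = 35.2
  k = 40.832 / 35.2 = 1.16 W/mK

1.16 W/mK


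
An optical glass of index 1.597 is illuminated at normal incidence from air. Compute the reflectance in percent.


Fresnel reflectance at normal incidence:
  R = ((n - 1)/(n + 1))^2
  (n - 1)/(n + 1) = (1.597 - 1)/(1.597 + 1) = 0.229881
  R = 0.229881^2 = 0.0528453
  R(%) = 0.0528453 * 100 = 5.285%

5.285%


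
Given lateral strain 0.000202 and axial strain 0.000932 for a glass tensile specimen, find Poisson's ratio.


Poisson's ratio: nu = lateral strain / axial strain
  nu = 0.000202 / 0.000932 = 0.2167

0.2167


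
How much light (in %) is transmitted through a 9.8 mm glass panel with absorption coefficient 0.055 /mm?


Beer-Lambert law: T = exp(-alpha * thickness)
  exponent = -0.055 * 9.8 = -0.539
  T = exp(-0.539) = 0.5833
  Percentage = 0.5833 * 100 = 58.33%

58.33%


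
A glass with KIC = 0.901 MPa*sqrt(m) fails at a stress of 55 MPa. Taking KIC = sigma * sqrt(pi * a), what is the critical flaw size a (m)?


Rearrange KIC = sigma * sqrt(pi * a):
  sqrt(pi * a) = KIC / sigma
  sqrt(pi * a) = 0.901 / 55 = 0.016382
  a = (KIC / sigma)^2 / pi
  a = 0.016382^2 / pi = 0.0000854 m

0.0000854 m


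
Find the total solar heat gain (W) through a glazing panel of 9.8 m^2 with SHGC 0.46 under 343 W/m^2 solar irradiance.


Solar heat gain: Q = Area * SHGC * Irradiance
  Q = 9.8 * 0.46 * 343 = 1546.2 W

1546.2 W


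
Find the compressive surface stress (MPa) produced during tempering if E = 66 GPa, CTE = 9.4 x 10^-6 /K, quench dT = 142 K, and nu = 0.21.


Tempering stress: sigma = E * alpha * dT / (1 - nu)
  E (MPa) = 66 * 1000 = 66000
  Numerator = 66000 * (9.4 x 10^-6) * 142 = 88.0968
  Denominator = 1 - 0.21 = 0.79
  sigma = 88.0968 / 0.79 = 111.5 MPa

111.5 MPa


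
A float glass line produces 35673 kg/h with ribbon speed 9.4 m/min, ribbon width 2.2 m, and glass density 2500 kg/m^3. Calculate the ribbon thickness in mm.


Ribbon cross-section from mass balance:
  Volume rate = throughput / density = 35673 / 2500 = 14.2692 m^3/h
  thickness = volume rate / (speed * 60 * width), i.e.
  thickness = throughput / (60 * speed * width * density) * 1000
  thickness = 35673 / (60 * 9.4 * 2.2 * 2500) * 1000 = 11.5 mm

11.5 mm


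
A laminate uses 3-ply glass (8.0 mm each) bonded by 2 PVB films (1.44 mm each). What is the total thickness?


Total thickness = glass contribution + PVB contribution
  Glass: 3 * 8.0 = 24.0 mm
  PVB: 2 * 1.44 = 2.88 mm
  Total = 24.0 + 2.88 = 26.88 mm

26.88 mm


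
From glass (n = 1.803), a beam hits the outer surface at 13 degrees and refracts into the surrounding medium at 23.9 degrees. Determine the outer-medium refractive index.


Apply Snell's law: n1 * sin(theta1) = n2 * sin(theta2)
  n2 = n1 * sin(theta1) / sin(theta2)
  sin(13) = 0.224951
  sin(23.9) = 0.405142
  n2 = 1.803 * 0.224951 / 0.405142 = 1.0011

1.0011


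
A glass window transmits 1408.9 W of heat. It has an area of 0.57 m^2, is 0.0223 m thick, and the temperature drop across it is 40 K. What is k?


Fourier's law rearranged: k = Q * t / (A * dT)
  Numerator = 1408.9 * 0.0223 = 31.41847
  Denominator = 0.57 * 40 = 22.8
  k = 31.41847 / 22.8 = 1.378 W/mK

1.378 W/mK


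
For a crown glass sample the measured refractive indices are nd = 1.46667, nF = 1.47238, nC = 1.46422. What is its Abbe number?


Abbe number formula: Vd = (nd - 1) / (nF - nC)
  nd - 1 = 1.46667 - 1 = 0.46667
  nF - nC = 1.47238 - 1.46422 = 0.00816
  Vd = 0.46667 / 0.00816 = 57.19

57.19


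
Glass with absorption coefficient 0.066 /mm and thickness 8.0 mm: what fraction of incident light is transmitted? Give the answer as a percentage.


Beer-Lambert law: T = exp(-alpha * thickness)
  exponent = -0.066 * 8.0 = -0.528
  T = exp(-0.528) = 0.5898
  Percentage = 0.5898 * 100 = 58.98%

58.98%


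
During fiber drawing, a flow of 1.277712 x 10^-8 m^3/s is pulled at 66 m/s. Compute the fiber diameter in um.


Cross-sectional area from continuity:
  A = Q / v = 1.277712 x 10^-8 / 66 = 1.935927 x 10^-10 m^2
Diameter from circular cross-section:
  d = sqrt(4A / pi) * 10^6 (m -> um)
  d = sqrt(4 * 1.935927 x 10^-10 / pi) * 10^6 = 15.7 um

15.7 um


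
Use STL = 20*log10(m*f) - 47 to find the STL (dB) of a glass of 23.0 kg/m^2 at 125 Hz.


Mass law: STL = 20 * log10(m * f) - 47
  m * f = 23.0 * 125 = 2875
  log10(2875) = 3.45864
  STL = 20 * 3.45864 - 47 = 69.1728 - 47 = 22.2 dB

22.2 dB


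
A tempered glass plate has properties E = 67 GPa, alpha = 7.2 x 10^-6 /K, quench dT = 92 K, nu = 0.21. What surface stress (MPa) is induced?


Tempering stress: sigma = E * alpha * dT / (1 - nu)
  E (MPa) = 67 * 1000 = 67000
  Numerator = 67000 * (7.2 x 10^-6) * 92 = 44.3808
  Denominator = 1 - 0.21 = 0.79
  sigma = 44.3808 / 0.79 = 56.2 MPa

56.2 MPa


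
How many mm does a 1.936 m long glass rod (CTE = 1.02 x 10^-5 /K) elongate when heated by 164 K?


Thermal expansion formula: dL = alpha * L0 * dT
  dL = (1.02 x 10^-5) * 1.936 * 164 = 0.00323854 m
Convert to mm: 0.00323854 * 1000 = 3.2385 mm

3.2385 mm


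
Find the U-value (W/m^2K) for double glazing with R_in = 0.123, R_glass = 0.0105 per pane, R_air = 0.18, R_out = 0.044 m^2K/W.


Total thermal resistance (series):
  R_total = R_in + R_glass + R_air + R_glass + R_out
  R_total = 0.123 + 0.0105 + 0.18 + 0.0105 + 0.044 = 0.368 m^2K/W
U-value = 1 / R_total = 1 / 0.368 = 2.717 W/m^2K

2.717 W/m^2K


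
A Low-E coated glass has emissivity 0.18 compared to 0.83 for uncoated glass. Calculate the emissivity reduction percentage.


Percentage reduction = (1 - coated/uncoated) * 100
  Ratio = 0.18 / 0.83 = 0.2169
  Reduction = (1 - 0.2169) * 100 = 78.3%

78.3%


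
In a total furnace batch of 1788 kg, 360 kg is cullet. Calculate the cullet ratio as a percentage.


Cullet ratio = (cullet mass / total batch mass) * 100
  Ratio = 360 / 1788 * 100 = 20.13%

20.13%


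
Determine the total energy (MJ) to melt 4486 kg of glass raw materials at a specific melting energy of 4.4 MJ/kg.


Total energy = mass * specific energy
  E = 4486 * 4.4 = 19738.4 MJ

19738.4 MJ


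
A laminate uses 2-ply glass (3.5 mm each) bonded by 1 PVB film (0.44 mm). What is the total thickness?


Total thickness = glass contribution + PVB contribution
  Glass: 2 * 3.5 = 7.0 mm
  PVB: 1 * 0.44 = 0.44 mm
  Total = 7.0 + 0.44 = 7.44 mm

7.44 mm


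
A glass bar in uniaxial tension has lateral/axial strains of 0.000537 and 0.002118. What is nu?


Poisson's ratio: nu = lateral strain / axial strain
  nu = 0.000537 / 0.002118 = 0.2535

0.2535


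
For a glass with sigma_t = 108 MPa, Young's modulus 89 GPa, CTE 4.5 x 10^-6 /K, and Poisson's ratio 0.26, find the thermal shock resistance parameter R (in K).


Thermal shock resistance: R = sigma * (1 - nu) / (E * alpha)
  Numerator = 108 * (1 - 0.26) = 79.92
  Denominator = 89 * 1000 * (4.5 x 10^-6) = 0.4005
  R = 79.92 / 0.4005 = 199.6 K

199.6 K


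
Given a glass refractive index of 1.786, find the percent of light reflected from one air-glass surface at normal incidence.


Fresnel reflectance at normal incidence:
  R = ((n - 1)/(n + 1))^2
  (n - 1)/(n + 1) = (1.786 - 1)/(1.786 + 1) = 0.282125
  R = 0.282125^2 = 0.0795945
  R(%) = 0.0795945 * 100 = 7.959%

7.959%


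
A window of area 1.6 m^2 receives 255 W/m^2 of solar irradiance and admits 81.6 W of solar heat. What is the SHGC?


Rearrange Q = Area * SHGC * Irradiance:
  SHGC = Q / (Area * Irradiance)
  SHGC = 81.6 / (1.6 * 255) = 0.2

0.2


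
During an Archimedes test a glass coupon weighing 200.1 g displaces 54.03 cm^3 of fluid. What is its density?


Use the definition of density:
  rho = mass / volume
  rho = 200.1 / 54.03 = 3.703 g/cm^3

3.703 g/cm^3


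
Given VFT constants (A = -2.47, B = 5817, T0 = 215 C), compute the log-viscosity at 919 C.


VFT equation: log(eta) = A + B / (T - T0)
  T - T0 = 919 - 215 = 704
  B / (T - T0) = 5817 / 704 = 8.263
  log(eta) = -2.47 + 8.263 = 5.793

5.793


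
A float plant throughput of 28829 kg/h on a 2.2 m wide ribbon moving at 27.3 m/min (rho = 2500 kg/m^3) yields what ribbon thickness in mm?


Ribbon cross-section from mass balance:
  Volume rate = throughput / density = 28829 / 2500 = 11.5316 m^3/h
  thickness = volume rate / (speed * 60 * width), i.e.
  thickness = throughput / (60 * speed * width * density) * 1000
  thickness = 28829 / (60 * 27.3 * 2.2 * 2500) * 1000 = 3.2 mm

3.2 mm


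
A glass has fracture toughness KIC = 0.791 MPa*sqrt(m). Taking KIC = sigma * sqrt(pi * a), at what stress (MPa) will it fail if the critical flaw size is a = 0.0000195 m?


Rearrange KIC = sigma * sqrt(pi * a):
  sigma = KIC / sqrt(pi * a)
  sqrt(pi * 0.0000195) = 0.007827
  sigma = 0.791 / 0.007827 = 101.06 MPa

101.06 MPa


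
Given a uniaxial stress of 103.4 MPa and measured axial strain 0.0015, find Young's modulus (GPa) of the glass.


Young's modulus: E = stress / strain
  E = 103.4 MPa / 0.0015 = 68933.33 MPa
Convert to GPa: 68933.33 / 1000 = 68.93 GPa

68.93 GPa


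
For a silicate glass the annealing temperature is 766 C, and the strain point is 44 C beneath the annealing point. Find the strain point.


Strain point = annealing point - difference:
  T_strain = 766 - 44 = 722 C

722 C


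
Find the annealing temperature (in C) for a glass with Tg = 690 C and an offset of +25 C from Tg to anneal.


The annealing temperature is Tg plus the offset:
  T_anneal = 690 + 25 = 715 C

715 C


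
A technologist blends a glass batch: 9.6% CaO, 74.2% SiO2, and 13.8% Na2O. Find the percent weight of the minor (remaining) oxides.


Sum the three major oxides:
  SiO2 + Na2O + CaO = 74.2 + 13.8 + 9.6 = 97.6%
Subtract from 100%:
  Others = 100 - 97.6 = 2.4%

2.4%


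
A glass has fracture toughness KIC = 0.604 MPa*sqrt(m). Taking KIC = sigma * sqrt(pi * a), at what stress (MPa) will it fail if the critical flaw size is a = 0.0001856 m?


Rearrange KIC = sigma * sqrt(pi * a):
  sigma = KIC / sqrt(pi * a)
  sqrt(pi * 0.0001856) = 0.024147
  sigma = 0.604 / 0.024147 = 25.01 MPa

25.01 MPa


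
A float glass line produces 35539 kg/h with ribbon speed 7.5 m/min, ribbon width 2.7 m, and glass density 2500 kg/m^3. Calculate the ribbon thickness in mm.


Ribbon cross-section from mass balance:
  Volume rate = throughput / density = 35539 / 2500 = 14.2156 m^3/h
  thickness = volume rate / (speed * 60 * width), i.e.
  thickness = throughput / (60 * speed * width * density) * 1000
  thickness = 35539 / (60 * 7.5 * 2.7 * 2500) * 1000 = 11.7 mm

11.7 mm


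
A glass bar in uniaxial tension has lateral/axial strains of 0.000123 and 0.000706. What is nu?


Poisson's ratio: nu = lateral strain / axial strain
  nu = 0.000123 / 0.000706 = 0.1742

0.1742


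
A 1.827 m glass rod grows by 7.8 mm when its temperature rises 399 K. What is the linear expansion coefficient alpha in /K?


Rearrange dL = alpha * L0 * dT for alpha:
  alpha = dL / (L0 * dT)
  alpha = (7.8 / 1000) / (1.827 * 399) = 0.0000107 /K = 1.07 x 10^-5 /K

1.07 x 10^-5 /K


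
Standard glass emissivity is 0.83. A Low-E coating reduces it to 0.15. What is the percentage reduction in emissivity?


Percentage reduction = (1 - coated/uncoated) * 100
  Ratio = 0.15 / 0.83 = 0.1807
  Reduction = (1 - 0.1807) * 100 = 81.9%

81.9%


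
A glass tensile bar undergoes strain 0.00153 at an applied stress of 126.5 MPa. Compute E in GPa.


Young's modulus: E = stress / strain
  E = 126.5 MPa / 0.00153 = 82679.74 MPa
Convert to GPa: 82679.74 / 1000 = 82.68 GPa

82.68 GPa


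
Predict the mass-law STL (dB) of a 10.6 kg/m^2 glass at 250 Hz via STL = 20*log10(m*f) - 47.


Mass law: STL = 20 * log10(m * f) - 47
  m * f = 10.6 * 250 = 2650
  log10(2650) = 3.42325
  STL = 20 * 3.42325 - 47 = 68.465 - 47 = 21.5 dB

21.5 dB


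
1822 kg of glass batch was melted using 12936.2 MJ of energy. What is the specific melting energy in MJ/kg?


Rearrange E = m * s for s:
  s = E / m
  s = 12936.2 / 1822 = 7.1 MJ/kg

7.1 MJ/kg


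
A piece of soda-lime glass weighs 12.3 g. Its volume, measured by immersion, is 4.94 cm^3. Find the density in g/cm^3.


Use the definition of density:
  rho = mass / volume
  rho = 12.3 / 4.94 = 2.49 g/cm^3

2.49 g/cm^3


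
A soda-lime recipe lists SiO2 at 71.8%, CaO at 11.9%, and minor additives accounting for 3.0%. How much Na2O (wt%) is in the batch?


Pieces sum to 100%:
  Na2O = 100 - (SiO2 + CaO + others)
  Na2O = 100 - (71.8 + 11.9 + 3.0) = 13.3%

13.3%


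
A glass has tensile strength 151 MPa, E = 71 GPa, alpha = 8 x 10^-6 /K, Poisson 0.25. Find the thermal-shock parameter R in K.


Thermal shock resistance: R = sigma * (1 - nu) / (E * alpha)
  Numerator = 151 * (1 - 0.25) = 113.25
  Denominator = 71 * 1000 * (8 x 10^-6) = 0.568
  R = 113.25 / 0.568 = 199.4 K

199.4 K


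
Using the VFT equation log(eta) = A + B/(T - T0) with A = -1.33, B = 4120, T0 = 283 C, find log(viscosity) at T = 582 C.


VFT equation: log(eta) = A + B / (T - T0)
  T - T0 = 582 - 283 = 299
  B / (T - T0) = 4120 / 299 = 13.779
  log(eta) = -1.33 + 13.779 = 12.449

12.449


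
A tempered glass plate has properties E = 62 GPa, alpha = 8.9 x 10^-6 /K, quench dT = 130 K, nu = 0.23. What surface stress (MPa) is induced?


Tempering stress: sigma = E * alpha * dT / (1 - nu)
  E (MPa) = 62 * 1000 = 62000
  Numerator = 62000 * (8.9 x 10^-6) * 130 = 71.734
  Denominator = 1 - 0.23 = 0.77
  sigma = 71.734 / 0.77 = 93.2 MPa

93.2 MPa


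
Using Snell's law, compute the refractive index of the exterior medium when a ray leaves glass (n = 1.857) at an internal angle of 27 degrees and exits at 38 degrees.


Apply Snell's law: n1 * sin(theta1) = n2 * sin(theta2)
  n2 = n1 * sin(theta1) / sin(theta2)
  sin(27) = 0.45399
  sin(38) = 0.615661
  n2 = 1.857 * 0.45399 / 0.615661 = 1.3694

1.3694


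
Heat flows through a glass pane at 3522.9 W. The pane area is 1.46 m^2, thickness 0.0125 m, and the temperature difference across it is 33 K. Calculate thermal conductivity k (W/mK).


Fourier's law rearranged: k = Q * t / (A * dT)
  Numerator = 3522.9 * 0.0125 = 44.03625
  Denominator = 1.46 * 33 = 48.18
  k = 44.03625 / 48.18 = 0.914 W/mK

0.914 W/mK


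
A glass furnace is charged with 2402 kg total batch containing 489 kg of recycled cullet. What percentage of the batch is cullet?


Cullet ratio = (cullet mass / total batch mass) * 100
  Ratio = 489 / 2402 * 100 = 20.36%

20.36%


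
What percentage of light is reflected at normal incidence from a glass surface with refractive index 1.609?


Fresnel reflectance at normal incidence:
  R = ((n - 1)/(n + 1))^2
  (n - 1)/(n + 1) = (1.609 - 1)/(1.609 + 1) = 0.233423
  R = 0.233423^2 = 0.0544863
  R(%) = 0.0544863 * 100 = 5.449%

5.449%


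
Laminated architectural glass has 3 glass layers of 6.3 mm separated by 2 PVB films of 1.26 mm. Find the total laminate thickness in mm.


Total thickness = glass contribution + PVB contribution
  Glass: 3 * 6.3 = 18.9 mm
  PVB: 2 * 1.26 = 2.52 mm
  Total = 18.9 + 2.52 = 21.42 mm

21.42 mm


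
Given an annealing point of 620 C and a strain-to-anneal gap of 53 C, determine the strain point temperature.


Strain point = annealing point - difference:
  T_strain = 620 - 53 = 567 C

567 C


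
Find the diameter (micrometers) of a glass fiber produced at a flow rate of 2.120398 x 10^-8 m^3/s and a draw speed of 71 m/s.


Cross-sectional area from continuity:
  A = Q / v = 2.120398 x 10^-8 / 71 = 2.986476 x 10^-10 m^2
Diameter from circular cross-section:
  d = sqrt(4A / pi) * 10^6 (m -> um)
  d = sqrt(4 * 2.986476 x 10^-10 / pi) * 10^6 = 19.5 um

19.5 um


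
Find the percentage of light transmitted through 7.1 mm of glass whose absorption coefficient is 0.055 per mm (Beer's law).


Beer-Lambert law: T = exp(-alpha * thickness)
  exponent = -0.055 * 7.1 = -0.3905
  T = exp(-0.3905) = 0.6767
  Percentage = 0.6767 * 100 = 67.67%

67.67%


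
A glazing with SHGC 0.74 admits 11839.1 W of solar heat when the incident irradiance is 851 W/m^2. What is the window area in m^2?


Rearrange Q = Area * SHGC * Irradiance:
  Area = Q / (SHGC * Irradiance)
  Area = 11839.1 / (0.74 * 851) = 18.8 m^2

18.8 m^2


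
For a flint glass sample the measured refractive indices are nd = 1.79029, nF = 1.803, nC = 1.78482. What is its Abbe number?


Abbe number formula: Vd = (nd - 1) / (nF - nC)
  nd - 1 = 1.79029 - 1 = 0.79029
  nF - nC = 1.803 - 1.78482 = 0.01818
  Vd = 0.79029 / 0.01818 = 43.47

43.47


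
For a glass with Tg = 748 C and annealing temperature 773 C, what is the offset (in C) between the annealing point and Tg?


Offset = T_anneal - Tg:
  offset = 773 - 748 = 25 C

25 C


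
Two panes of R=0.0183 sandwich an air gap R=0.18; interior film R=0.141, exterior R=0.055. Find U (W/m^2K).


Total thermal resistance (series):
  R_total = R_in + R_glass + R_air + R_glass + R_out
  R_total = 0.141 + 0.0183 + 0.18 + 0.0183 + 0.055 = 0.4126 m^2K/W
U-value = 1 / R_total = 1 / 0.4126 = 2.424 W/m^2K

2.424 W/m^2K


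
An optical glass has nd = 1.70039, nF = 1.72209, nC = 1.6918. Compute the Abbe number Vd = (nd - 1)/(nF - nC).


Abbe number formula: Vd = (nd - 1) / (nF - nC)
  nd - 1 = 1.70039 - 1 = 0.70039
  nF - nC = 1.72209 - 1.6918 = 0.03029
  Vd = 0.70039 / 0.03029 = 23.12

23.12


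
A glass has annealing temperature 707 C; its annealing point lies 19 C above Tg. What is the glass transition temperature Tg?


Rearrange T_anneal = Tg + offset for Tg:
  Tg = T_anneal - offset = 707 - 19 = 688 C

688 C


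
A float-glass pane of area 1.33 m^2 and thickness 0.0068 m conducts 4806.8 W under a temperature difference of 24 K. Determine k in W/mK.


Fourier's law rearranged: k = Q * t / (A * dT)
  Numerator = 4806.8 * 0.0068 = 32.68624
  Denominator = 1.33 * 24 = 31.92
  k = 32.68624 / 31.92 = 1.024 W/mK

1.024 W/mK


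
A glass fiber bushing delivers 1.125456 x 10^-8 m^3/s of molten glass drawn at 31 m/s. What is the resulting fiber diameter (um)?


Cross-sectional area from continuity:
  A = Q / v = 1.125456 x 10^-8 / 31 = 3.630503 x 10^-10 m^2
Diameter from circular cross-section:
  d = sqrt(4A / pi) * 10^6 (m -> um)
  d = sqrt(4 * 3.630503 x 10^-10 / pi) * 10^6 = 21.5 um

21.5 um


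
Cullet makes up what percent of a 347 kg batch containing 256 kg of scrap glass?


Cullet ratio = (cullet mass / total batch mass) * 100
  Ratio = 256 / 347 * 100 = 73.78%

73.78%


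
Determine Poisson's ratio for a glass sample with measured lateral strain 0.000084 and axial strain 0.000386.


Poisson's ratio: nu = lateral strain / axial strain
  nu = 0.000084 / 0.000386 = 0.2176

0.2176


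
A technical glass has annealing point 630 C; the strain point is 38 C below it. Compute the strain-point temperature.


Strain point = annealing point - difference:
  T_strain = 630 - 38 = 592 C

592 C


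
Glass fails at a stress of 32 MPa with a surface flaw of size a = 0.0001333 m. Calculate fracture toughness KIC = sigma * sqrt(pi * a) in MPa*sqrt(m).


Fracture toughness: KIC = sigma * sqrt(pi * a)
  pi * a = pi * 0.0001333 = 0.000418774
  sqrt(pi * a) = 0.020464
  KIC = 32 * 0.020464 = 0.655 MPa*sqrt(m)

0.655 MPa*sqrt(m)


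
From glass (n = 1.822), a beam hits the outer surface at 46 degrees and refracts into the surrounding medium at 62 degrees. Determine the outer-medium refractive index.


Apply Snell's law: n1 * sin(theta1) = n2 * sin(theta2)
  n2 = n1 * sin(theta1) / sin(theta2)
  sin(46) = 0.71934
  sin(62) = 0.882948
  n2 = 1.822 * 0.71934 / 0.882948 = 1.4844

1.4844


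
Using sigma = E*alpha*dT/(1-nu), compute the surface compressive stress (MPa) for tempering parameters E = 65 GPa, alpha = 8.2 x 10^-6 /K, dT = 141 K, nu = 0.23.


Tempering stress: sigma = E * alpha * dT / (1 - nu)
  E (MPa) = 65 * 1000 = 65000
  Numerator = 65000 * (8.2 x 10^-6) * 141 = 75.153
  Denominator = 1 - 0.23 = 0.77
  sigma = 75.153 / 0.77 = 97.6 MPa

97.6 MPa


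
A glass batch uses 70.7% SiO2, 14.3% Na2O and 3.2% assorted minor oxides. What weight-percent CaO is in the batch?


Pieces sum to 100%:
  CaO = 100 - (SiO2 + Na2O + others)
  CaO = 100 - (70.7 + 14.3 + 3.2) = 11.8%

11.8%


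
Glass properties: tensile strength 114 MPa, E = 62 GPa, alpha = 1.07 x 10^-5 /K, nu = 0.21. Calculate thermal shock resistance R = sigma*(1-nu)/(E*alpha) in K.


Thermal shock resistance: R = sigma * (1 - nu) / (E * alpha)
  Numerator = 114 * (1 - 0.21) = 90.06
  Denominator = 62 * 1000 * (1.07 x 10^-5) = 0.6634
  R = 90.06 / 0.6634 = 135.8 K

135.8 K


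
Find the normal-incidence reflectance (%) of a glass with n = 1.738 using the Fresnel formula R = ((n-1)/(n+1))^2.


Fresnel reflectance at normal incidence:
  R = ((n - 1)/(n + 1))^2
  (n - 1)/(n + 1) = (1.738 - 1)/(1.738 + 1) = 0.26954
  R = 0.26954^2 = 0.0726518
  R(%) = 0.0726518 * 100 = 7.265%

7.265%


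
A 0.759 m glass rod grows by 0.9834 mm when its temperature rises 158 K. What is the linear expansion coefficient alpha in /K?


Rearrange dL = alpha * L0 * dT for alpha:
  alpha = dL / (L0 * dT)
  alpha = (0.9834 / 1000) / (0.759 * 158) = 0.0000082 /K = 8.2 x 10^-6 /K

8.2 x 10^-6 /K


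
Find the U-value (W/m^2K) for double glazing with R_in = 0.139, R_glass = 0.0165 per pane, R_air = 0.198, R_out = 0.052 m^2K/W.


Total thermal resistance (series):
  R_total = R_in + R_glass + R_air + R_glass + R_out
  R_total = 0.139 + 0.0165 + 0.198 + 0.0165 + 0.052 = 0.422 m^2K/W
U-value = 1 / R_total = 1 / 0.422 = 2.37 W/m^2K

2.37 W/m^2K


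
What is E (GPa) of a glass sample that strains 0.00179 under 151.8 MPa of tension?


Young's modulus: E = stress / strain
  E = 151.8 MPa / 0.00179 = 84804.47 MPa
Convert to GPa: 84804.47 / 1000 = 84.8 GPa

84.8 GPa


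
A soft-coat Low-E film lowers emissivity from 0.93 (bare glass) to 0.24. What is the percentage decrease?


Percentage reduction = (1 - coated/uncoated) * 100
  Ratio = 0.24 / 0.93 = 0.2581
  Reduction = (1 - 0.2581) * 100 = 74.2%

74.2%


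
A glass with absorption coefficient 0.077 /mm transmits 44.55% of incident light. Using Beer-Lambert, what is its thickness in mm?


Rearrange T = exp(-alpha * thickness):
  thickness = -ln(T) / alpha
  T = 44.55/100 = 0.4455
  ln(T) = -0.80856
  -ln(T) = 0.80856
  thickness = 0.80856 / 0.077 = 10.5 mm

10.5 mm


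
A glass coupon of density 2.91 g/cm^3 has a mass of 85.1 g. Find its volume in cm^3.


Rearrange rho = m / V:
  V = m / rho
  V = 85.1 / 2.91 = 29.244 cm^3

29.244 cm^3


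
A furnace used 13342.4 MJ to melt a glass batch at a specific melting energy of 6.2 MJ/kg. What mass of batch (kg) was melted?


Rearrange E = m * s for m:
  m = E / s
  m = 13342.4 / 6.2 = 2152.0 kg

2152.0 kg


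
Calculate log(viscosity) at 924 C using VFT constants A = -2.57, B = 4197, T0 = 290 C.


VFT equation: log(eta) = A + B / (T - T0)
  T - T0 = 924 - 290 = 634
  B / (T - T0) = 4197 / 634 = 6.62
  log(eta) = -2.57 + 6.62 = 4.05

4.05


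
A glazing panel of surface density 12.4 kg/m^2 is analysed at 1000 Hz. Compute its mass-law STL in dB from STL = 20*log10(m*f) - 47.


Mass law: STL = 20 * log10(m * f) - 47
  m * f = 12.4 * 1000 = 12400
  log10(12400) = 4.09342
  STL = 20 * 4.09342 - 47 = 81.8684 - 47 = 34.9 dB

34.9 dB


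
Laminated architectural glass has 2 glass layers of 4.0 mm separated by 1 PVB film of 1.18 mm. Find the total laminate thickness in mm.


Total thickness = glass contribution + PVB contribution
  Glass: 2 * 4.0 = 8.0 mm
  PVB: 1 * 1.18 = 1.18 mm
  Total = 8.0 + 1.18 = 9.18 mm

9.18 mm


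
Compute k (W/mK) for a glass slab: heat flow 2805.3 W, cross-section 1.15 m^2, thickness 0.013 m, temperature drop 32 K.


Fourier's law rearranged: k = Q * t / (A * dT)
  Numerator = 2805.3 * 0.013 = 36.4689
  Denominator = 1.15 * 32 = 36.8
  k = 36.4689 / 36.8 = 0.991 W/mK

0.991 W/mK


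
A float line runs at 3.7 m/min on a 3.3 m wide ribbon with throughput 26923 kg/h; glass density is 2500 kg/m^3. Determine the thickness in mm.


Ribbon cross-section from mass balance:
  Volume rate = throughput / density = 26923 / 2500 = 10.7692 m^3/h
  thickness = volume rate / (speed * 60 * width), i.e.
  thickness = throughput / (60 * speed * width * density) * 1000
  thickness = 26923 / (60 * 3.7 * 3.3 * 2500) * 1000 = 14.7 mm

14.7 mm


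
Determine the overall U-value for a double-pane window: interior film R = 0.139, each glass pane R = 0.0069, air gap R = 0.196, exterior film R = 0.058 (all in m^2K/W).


Total thermal resistance (series):
  R_total = R_in + R_glass + R_air + R_glass + R_out
  R_total = 0.139 + 0.0069 + 0.196 + 0.0069 + 0.058 = 0.4068 m^2K/W
U-value = 1 / R_total = 1 / 0.4068 = 2.458 W/m^2K

2.458 W/m^2K


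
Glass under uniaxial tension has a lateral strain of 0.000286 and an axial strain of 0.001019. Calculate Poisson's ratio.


Poisson's ratio: nu = lateral strain / axial strain
  nu = 0.000286 / 0.001019 = 0.2807

0.2807


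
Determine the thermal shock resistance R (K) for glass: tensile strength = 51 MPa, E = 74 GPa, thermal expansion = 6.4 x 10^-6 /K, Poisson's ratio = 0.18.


Thermal shock resistance: R = sigma * (1 - nu) / (E * alpha)
  Numerator = 51 * (1 - 0.18) = 41.82
  Denominator = 74 * 1000 * (6.4 x 10^-6) = 0.4736
  R = 41.82 / 0.4736 = 88.3 K

88.3 K


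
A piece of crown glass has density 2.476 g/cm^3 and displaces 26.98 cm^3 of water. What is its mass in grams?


Rearrange rho = m / V:
  m = rho * V
  m = 2.476 * 26.98 = 66.802 g

66.802 g


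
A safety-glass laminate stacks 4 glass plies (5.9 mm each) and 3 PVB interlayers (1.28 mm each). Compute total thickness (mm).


Total thickness = glass contribution + PVB contribution
  Glass: 4 * 5.9 = 23.6 mm
  PVB: 3 * 1.28 = 3.84 mm
  Total = 23.6 + 3.84 = 27.44 mm

27.44 mm


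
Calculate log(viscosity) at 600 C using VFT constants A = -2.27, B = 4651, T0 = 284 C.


VFT equation: log(eta) = A + B / (T - T0)
  T - T0 = 600 - 284 = 316
  B / (T - T0) = 4651 / 316 = 14.718
  log(eta) = -2.27 + 14.718 = 12.448

12.448


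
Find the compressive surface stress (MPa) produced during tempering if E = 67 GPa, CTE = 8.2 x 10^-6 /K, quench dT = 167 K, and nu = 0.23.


Tempering stress: sigma = E * alpha * dT / (1 - nu)
  E (MPa) = 67 * 1000 = 67000
  Numerator = 67000 * (8.2 x 10^-6) * 167 = 91.7498
  Denominator = 1 - 0.23 = 0.77
  sigma = 91.7498 / 0.77 = 119.2 MPa

119.2 MPa


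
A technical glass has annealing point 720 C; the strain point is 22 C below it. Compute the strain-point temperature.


Strain point = annealing point - difference:
  T_strain = 720 - 22 = 698 C

698 C


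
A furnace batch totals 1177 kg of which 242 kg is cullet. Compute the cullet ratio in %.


Cullet ratio = (cullet mass / total batch mass) * 100
  Ratio = 242 / 1177 * 100 = 20.56%

20.56%


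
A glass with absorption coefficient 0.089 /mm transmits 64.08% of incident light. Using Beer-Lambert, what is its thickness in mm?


Rearrange T = exp(-alpha * thickness):
  thickness = -ln(T) / alpha
  T = 64.08/100 = 0.6408
  ln(T) = -0.44504
  -ln(T) = 0.44504
  thickness = 0.44504 / 0.089 = 5.0 mm

5.0 mm


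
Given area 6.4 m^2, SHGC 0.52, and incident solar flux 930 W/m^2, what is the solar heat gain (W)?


Solar heat gain: Q = Area * SHGC * Irradiance
  Q = 6.4 * 0.52 * 930 = 3095 W

3095 W


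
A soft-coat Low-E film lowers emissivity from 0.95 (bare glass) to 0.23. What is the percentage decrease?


Percentage reduction = (1 - coated/uncoated) * 100
  Ratio = 0.23 / 0.95 = 0.2421
  Reduction = (1 - 0.2421) * 100 = 75.8%

75.8%


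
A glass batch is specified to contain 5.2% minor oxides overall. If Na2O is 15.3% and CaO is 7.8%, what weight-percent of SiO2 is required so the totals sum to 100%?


Known pieces sum to 100%:
  SiO2 = 100 - (others + Na2O + CaO)
  SiO2 = 100 - (5.2 + 15.3 + 7.8) = 71.7%

71.7%


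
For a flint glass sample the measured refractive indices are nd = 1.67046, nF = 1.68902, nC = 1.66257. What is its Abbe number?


Abbe number formula: Vd = (nd - 1) / (nF - nC)
  nd - 1 = 1.67046 - 1 = 0.67046
  nF - nC = 1.68902 - 1.66257 = 0.02645
  Vd = 0.67046 / 0.02645 = 25.35

25.35
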